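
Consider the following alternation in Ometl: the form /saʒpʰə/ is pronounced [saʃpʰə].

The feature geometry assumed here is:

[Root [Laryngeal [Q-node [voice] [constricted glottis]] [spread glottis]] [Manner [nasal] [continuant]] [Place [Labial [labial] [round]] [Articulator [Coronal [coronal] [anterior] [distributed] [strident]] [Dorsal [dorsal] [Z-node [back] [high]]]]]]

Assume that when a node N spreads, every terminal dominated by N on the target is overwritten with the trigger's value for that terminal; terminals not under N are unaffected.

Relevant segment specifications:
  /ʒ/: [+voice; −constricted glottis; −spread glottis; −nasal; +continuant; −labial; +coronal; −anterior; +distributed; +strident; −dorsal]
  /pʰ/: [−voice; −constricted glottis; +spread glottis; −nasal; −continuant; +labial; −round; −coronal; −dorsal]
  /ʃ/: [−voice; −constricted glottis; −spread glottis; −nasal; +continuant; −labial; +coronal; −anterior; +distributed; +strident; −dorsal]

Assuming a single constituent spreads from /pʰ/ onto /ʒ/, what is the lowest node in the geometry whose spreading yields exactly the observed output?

[voice]

The alternation /ʒ/ → [ʃ] changes [voice] and nothing else.
Since just one terminal is affected and it takes /pʰ/'s value, spreading the terminal [voice] alone is sufficient and minimal.
[coronal], [spread glottis] stay as in /ʒ/ although /pʰ/ differs there, so no node dominating them spread; among the remaining candidates [voice] is the lowest that derives the output.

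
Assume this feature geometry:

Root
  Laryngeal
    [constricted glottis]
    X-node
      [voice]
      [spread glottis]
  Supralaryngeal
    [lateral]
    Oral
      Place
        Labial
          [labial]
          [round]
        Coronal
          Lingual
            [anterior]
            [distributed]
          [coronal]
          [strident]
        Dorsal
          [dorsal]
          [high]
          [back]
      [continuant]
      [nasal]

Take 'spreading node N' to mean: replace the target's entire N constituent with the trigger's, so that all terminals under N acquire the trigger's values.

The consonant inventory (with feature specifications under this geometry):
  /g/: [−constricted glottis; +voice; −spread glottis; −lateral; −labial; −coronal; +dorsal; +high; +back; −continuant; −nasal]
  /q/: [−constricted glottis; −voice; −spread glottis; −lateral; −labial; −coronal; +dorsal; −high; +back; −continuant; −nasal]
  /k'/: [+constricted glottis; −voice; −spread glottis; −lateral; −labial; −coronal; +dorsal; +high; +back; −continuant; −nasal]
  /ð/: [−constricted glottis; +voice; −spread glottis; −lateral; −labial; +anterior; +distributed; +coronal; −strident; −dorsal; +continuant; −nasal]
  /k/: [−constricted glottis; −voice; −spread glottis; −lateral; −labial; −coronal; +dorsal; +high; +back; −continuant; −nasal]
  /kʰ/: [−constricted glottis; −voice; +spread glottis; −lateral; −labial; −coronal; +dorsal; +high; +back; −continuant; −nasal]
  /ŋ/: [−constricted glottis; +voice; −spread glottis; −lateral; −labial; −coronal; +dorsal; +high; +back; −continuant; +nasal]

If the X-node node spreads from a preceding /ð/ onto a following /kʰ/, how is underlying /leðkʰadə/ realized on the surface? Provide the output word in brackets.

The X-node node dominates the terminals [voice], [spread glottis].
The target acquires /ð/'s values for everything under X-node — [+voice], [−spread glottis] — while keeping its own [constricted glottis], [lateral], [labial], ….
This feature bundle is that of [g], so /leðkʰadə/ surfaces as [leðgadə].

[leðgadə]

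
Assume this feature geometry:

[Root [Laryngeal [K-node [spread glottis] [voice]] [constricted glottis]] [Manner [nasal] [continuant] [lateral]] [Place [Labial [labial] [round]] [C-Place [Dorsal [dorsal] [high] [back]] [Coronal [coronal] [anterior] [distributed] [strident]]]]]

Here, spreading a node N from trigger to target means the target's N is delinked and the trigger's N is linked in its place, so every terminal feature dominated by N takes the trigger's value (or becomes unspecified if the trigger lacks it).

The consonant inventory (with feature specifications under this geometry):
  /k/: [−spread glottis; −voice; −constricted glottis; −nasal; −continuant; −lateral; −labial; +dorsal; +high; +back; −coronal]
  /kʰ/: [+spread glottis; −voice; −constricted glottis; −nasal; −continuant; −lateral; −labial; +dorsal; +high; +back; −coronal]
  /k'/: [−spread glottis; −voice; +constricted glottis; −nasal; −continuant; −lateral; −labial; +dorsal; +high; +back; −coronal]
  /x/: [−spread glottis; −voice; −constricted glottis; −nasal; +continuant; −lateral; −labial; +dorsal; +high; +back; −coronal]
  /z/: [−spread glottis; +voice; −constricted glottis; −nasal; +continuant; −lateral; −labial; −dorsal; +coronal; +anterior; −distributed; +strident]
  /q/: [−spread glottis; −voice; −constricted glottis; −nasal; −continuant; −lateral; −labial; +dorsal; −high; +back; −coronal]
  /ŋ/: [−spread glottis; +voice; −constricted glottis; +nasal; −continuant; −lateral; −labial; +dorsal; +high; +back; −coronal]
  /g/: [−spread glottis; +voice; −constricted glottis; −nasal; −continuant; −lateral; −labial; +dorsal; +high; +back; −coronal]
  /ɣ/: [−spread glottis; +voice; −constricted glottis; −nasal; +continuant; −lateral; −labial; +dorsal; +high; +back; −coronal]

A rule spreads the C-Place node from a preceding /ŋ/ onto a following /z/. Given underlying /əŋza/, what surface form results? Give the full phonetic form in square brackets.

[əŋɣa]

The C-Place node dominates the terminals [dorsal], [high], [back], [coronal], [anterior], [distributed], [strident].
The target acquires /ŋ/'s values for everything under C-Place — [+dorsal], [+high], [+back], [−coronal] — while keeping its own [spread glottis], [voice], [constricted glottis], ….
Among the inventory, only /ɣ/ has exactly this specification, giving the surface form [əŋɣa].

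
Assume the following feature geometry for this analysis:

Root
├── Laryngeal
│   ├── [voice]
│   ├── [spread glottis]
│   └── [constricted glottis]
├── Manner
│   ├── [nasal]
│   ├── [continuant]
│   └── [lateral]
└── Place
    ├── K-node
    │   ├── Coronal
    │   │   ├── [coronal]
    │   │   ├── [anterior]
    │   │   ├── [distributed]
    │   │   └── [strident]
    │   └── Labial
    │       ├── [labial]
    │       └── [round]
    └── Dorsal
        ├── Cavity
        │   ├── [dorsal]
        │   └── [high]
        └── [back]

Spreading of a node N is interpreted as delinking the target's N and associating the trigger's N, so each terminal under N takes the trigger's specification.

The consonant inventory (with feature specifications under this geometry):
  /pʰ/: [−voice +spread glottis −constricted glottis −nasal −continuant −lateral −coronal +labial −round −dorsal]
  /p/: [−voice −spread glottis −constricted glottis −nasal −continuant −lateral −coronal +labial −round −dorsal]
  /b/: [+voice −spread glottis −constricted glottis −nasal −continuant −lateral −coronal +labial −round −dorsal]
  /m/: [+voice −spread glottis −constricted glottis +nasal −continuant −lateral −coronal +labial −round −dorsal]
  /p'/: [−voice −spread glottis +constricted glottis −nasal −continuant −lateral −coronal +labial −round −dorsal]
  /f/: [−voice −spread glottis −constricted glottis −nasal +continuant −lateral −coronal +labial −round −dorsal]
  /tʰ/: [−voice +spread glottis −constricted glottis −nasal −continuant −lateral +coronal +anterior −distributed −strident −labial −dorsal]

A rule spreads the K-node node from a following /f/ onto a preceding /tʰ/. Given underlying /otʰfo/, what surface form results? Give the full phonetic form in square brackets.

The K-node node dominates the terminals [coronal], [anterior], [distributed], [strident], [labial], [round].
Spreading K-node from /f/ onto /tʰ/ replaces those values with /f/'s: [−coronal], [+labial], [−round]. Features outside K-node ([voice], [spread glottis], [constricted glottis], …) stay as in /tʰ/.
This feature bundle is that of [pʰ], so /otʰfo/ surfaces as [opʰfo].

[opʰfo]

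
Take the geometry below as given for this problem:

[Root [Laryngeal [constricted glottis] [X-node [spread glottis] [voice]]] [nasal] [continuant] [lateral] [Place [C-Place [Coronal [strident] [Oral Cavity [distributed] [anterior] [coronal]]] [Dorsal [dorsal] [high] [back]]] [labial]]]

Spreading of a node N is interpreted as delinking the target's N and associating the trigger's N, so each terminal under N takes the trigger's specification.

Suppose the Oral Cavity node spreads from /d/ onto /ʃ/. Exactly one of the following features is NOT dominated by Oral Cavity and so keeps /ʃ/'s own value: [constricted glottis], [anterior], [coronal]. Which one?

[constricted glottis]

The terminals dominated by Oral Cavity are [distributed], [anterior], [coronal].
[anterior], [coronal] all lie under Oral Cavity, so they are overwritten when Oral Cavity spreads.
[constricted glottis] attaches under Laryngeal, not under Oral Cavity, so /ʃ/ retains its own value for [constricted glottis].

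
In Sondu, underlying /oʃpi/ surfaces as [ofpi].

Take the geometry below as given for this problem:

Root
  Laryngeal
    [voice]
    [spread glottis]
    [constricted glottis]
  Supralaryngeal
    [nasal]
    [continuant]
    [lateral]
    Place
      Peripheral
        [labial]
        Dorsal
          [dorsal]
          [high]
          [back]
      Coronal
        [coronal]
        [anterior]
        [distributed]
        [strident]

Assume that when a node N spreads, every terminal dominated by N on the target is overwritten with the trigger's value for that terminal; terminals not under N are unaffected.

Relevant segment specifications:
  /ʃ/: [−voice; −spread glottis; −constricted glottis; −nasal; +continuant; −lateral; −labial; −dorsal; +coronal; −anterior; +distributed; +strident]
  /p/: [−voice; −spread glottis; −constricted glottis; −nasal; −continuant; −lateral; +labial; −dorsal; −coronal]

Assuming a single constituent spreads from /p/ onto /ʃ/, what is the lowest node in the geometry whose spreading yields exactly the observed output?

Place

The alternation /ʃ/ → [f] changes [labial], [coronal], [anterior], [distributed], [strident] and nothing else.
The smallest constituent containing every changed terminal is Place — each of its daughters lacks at least one of the affected features.
If Place spreads, every terminal under it takes /p/'s value, producing [f] as observed.
Had Supralaryngeal or a higher node spread, [continuant] would have taken /p/'s value; it stays as in /ʃ/, confirming the spreading constituent is exactly Place.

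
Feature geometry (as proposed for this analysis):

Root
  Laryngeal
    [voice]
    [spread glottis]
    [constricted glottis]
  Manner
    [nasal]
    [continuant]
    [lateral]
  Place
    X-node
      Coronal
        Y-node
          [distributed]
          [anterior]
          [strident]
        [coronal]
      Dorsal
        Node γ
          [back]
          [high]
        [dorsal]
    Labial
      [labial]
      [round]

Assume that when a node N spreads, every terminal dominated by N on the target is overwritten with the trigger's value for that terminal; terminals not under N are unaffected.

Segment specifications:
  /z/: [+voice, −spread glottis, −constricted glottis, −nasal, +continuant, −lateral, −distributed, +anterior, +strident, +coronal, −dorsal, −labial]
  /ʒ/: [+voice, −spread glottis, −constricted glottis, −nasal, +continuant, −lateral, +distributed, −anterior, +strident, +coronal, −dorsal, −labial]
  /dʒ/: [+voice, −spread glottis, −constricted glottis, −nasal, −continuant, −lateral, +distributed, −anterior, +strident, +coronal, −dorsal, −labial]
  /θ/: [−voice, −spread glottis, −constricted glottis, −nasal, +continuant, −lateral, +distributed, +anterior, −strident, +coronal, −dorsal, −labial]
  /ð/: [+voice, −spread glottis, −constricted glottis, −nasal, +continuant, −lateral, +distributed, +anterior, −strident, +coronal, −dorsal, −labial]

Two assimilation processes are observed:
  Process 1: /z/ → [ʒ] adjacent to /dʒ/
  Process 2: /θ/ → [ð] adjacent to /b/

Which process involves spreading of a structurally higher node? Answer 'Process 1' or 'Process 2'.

Process 1 alters [anterior], [distributed]; the lowest common ancestor is Y-node (depth 4 from Root).
Process 2 alters [voice]; the lowest dominating node is [voice] (depth 2 from Root).
[voice] (depth 2) sits above Y-node (depth 4), making Process 2 the one with the higher spreading node.

Process 2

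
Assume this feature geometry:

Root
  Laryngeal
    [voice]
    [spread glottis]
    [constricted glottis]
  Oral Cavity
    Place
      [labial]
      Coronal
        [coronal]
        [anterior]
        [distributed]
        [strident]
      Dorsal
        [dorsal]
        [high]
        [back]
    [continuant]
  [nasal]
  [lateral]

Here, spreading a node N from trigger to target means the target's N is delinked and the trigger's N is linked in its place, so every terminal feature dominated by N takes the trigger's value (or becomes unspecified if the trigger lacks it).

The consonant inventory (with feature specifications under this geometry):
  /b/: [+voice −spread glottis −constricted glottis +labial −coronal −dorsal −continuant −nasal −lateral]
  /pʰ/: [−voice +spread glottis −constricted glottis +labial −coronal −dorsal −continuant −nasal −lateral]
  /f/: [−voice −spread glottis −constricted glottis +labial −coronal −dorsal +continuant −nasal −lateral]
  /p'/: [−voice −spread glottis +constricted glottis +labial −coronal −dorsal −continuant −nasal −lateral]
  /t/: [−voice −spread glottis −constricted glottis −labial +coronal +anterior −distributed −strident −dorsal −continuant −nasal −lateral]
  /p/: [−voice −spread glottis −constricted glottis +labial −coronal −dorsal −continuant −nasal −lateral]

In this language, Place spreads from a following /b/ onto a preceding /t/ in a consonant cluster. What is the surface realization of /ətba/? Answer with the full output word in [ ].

The Place node dominates the terminals [labial], [coronal], [anterior], [distributed], [strident], [dorsal], [high], [back].
After delinking /t/'s Place and linking /b/'s, the affected terminals become [+labial], [−coronal], [−dorsal]; [voice], [spread glottis], [constricted glottis], … (outside Place) are retained from /t/.
The resulting bundle matches /p/ in the inventory; substituting it for /t/ gives [əpba].

[əpba]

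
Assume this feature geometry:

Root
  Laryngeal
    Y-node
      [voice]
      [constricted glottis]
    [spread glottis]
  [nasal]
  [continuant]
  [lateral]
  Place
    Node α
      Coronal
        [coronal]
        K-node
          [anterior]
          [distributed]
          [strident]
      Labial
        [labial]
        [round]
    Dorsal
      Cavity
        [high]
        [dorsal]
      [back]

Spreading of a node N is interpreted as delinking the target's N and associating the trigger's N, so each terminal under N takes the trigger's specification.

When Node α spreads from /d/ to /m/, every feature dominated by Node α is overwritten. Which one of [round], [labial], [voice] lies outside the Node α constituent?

[voice]

Under this geometry, Node α contains [coronal], [anterior], [distributed], [strident], [labial], [round].
[labial], [round] all lie under Node α, so they are overwritten when Node α spreads.
But [voice] is a dependent of Y-node, outside Node α; it is therefore untouched by the spreading.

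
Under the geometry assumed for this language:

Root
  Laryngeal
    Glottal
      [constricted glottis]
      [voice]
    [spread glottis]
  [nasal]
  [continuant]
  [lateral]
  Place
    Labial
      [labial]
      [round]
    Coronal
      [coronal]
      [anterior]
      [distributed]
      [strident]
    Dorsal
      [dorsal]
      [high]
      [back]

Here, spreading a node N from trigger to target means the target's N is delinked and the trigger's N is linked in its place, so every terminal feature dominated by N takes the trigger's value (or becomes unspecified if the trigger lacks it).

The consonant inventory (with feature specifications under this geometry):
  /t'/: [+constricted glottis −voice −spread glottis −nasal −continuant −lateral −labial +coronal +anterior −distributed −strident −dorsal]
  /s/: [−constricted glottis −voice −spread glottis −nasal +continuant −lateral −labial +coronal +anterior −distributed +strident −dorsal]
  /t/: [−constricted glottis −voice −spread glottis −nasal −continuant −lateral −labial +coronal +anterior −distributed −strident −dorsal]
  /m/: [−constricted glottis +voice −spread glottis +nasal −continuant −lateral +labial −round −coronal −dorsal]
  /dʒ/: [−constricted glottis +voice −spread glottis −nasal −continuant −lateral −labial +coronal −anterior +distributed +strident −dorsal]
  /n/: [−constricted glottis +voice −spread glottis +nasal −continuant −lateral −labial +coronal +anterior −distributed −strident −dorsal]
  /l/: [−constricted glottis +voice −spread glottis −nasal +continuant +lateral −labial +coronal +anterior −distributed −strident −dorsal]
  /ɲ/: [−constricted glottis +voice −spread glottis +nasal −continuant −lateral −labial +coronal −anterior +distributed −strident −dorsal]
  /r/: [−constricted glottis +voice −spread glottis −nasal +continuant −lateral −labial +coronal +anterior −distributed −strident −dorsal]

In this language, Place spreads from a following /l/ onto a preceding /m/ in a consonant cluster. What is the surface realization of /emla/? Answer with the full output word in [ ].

[enla]

Terminals under Place in this geometry: [labial], [round], [coronal], [anterior], [distributed], [strident], [dorsal], [high], [back].
After delinking /m/'s Place and linking /l/'s, the affected terminals become [−labial], [+coronal], [+anterior], [−distributed], [−strident], [−dorsal]; [constricted glottis], [voice], [spread glottis], … (outside Place) are retained from /m/.
This feature bundle is that of [n], so /emla/ surfaces as [enla].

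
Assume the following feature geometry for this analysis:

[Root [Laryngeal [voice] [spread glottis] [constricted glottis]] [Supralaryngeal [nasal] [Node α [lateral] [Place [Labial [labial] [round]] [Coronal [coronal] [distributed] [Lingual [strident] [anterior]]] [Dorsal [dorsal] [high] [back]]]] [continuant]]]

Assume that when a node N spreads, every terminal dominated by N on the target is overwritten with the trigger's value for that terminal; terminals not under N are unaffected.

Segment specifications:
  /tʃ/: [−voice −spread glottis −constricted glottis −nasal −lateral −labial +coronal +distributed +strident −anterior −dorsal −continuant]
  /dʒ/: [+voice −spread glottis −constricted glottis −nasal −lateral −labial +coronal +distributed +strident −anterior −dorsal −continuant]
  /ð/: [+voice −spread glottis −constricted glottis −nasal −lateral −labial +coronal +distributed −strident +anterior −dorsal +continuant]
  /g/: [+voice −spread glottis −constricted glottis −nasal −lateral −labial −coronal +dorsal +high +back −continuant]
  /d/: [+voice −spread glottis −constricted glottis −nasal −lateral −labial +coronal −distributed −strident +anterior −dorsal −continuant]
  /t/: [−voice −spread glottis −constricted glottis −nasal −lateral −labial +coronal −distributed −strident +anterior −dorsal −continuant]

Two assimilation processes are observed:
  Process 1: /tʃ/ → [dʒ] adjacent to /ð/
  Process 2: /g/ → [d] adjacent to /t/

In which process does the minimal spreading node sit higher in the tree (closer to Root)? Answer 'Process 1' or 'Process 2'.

Process 1

Process 1 alters [voice]; the lowest dominating node is [voice] (depth 2 from Root).
Process 2: the features that change are [coronal], [anterior], [distributed], [strident], [dorsal], [high], [back]; the minimal node is Place (depth 3).
[voice] (depth 2) sits above Place (depth 3), making Process 1 the one with the higher spreading node.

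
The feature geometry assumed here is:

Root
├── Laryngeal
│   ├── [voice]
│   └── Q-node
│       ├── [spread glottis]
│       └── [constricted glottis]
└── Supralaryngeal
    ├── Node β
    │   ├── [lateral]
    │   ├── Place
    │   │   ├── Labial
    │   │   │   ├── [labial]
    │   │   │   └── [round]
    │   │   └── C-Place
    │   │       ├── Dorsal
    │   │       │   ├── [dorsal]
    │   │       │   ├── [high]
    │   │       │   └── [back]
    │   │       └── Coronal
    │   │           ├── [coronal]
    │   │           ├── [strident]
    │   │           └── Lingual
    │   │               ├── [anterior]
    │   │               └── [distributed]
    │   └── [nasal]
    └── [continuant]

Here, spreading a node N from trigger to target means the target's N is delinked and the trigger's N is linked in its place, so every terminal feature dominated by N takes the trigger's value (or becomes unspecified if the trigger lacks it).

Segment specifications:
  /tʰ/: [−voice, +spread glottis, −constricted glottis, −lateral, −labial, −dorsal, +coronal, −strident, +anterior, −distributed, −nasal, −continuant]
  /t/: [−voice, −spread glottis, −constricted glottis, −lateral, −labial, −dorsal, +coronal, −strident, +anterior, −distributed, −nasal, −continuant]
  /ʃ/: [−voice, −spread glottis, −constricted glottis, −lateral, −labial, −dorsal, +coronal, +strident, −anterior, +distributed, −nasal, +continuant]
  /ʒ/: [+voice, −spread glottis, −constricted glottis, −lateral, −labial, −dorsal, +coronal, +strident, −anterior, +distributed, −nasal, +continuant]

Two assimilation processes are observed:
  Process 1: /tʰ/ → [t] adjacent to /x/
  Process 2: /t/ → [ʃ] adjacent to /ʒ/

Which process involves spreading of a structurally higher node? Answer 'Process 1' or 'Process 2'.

Process 2

In Process 1, [spread glottis] changes, so the minimal spreading node is [spread glottis] at depth 3.
Process 2: the features that change are [continuant], [anterior], [distributed], [strident]; the minimal node is Supralaryngeal (depth 1).
Supralaryngeal is closer to Root than [spread glottis], so Process 2 spreads the higher node.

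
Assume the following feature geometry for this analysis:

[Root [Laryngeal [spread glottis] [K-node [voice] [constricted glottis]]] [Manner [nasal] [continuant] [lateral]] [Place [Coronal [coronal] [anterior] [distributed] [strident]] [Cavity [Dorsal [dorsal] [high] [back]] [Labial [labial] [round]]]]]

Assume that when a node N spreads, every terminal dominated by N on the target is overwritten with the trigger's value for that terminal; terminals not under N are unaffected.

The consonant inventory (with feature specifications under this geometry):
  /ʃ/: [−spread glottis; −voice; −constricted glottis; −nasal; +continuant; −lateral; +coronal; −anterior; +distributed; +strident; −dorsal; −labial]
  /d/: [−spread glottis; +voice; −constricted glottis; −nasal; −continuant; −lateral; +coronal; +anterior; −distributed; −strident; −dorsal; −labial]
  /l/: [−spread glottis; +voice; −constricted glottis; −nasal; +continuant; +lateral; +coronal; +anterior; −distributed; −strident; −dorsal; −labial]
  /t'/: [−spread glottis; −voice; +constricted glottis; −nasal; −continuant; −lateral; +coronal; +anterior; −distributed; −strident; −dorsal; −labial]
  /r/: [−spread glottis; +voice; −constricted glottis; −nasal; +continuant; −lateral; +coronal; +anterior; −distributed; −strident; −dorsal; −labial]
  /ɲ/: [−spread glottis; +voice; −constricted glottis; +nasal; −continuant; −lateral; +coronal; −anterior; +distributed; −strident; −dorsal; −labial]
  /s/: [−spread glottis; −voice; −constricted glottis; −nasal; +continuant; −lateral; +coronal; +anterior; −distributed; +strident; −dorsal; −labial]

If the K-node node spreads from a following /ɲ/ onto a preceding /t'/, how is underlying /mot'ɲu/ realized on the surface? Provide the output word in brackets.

[modɲu]

The K-node node dominates the terminals [voice], [constricted glottis].
The target acquires /ɲ/'s values for everything under K-node — [+voice], [−constricted glottis] — while keeping its own [spread glottis], [nasal], [continuant], ….
Among the inventory, only /d/ has exactly this specification, giving the surface form [modɲu].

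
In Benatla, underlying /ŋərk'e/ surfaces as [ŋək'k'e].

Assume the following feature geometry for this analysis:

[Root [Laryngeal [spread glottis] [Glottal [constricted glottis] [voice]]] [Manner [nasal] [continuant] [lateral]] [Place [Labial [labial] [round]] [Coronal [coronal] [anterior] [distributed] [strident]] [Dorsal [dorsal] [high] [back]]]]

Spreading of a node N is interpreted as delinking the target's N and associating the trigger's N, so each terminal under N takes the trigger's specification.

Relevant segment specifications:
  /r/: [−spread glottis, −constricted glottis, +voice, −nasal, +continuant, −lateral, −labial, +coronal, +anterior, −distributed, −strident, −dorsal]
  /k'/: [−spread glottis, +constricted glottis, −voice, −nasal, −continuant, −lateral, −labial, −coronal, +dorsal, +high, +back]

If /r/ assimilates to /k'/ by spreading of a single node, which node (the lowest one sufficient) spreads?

Comparing /r/ with its surface form [k'], the features that change are [voice], [constricted glottis], [continuant], [coronal], [anterior], [distributed], [strident], [dorsal], [high], [back].
The smallest constituent containing every changed terminal is Root — each of its daughters lacks at least one of the affected features.
Spreading Root from /k'/ overwrites each of those terminals with /k'/'s values, yielding exactly [k'].

Root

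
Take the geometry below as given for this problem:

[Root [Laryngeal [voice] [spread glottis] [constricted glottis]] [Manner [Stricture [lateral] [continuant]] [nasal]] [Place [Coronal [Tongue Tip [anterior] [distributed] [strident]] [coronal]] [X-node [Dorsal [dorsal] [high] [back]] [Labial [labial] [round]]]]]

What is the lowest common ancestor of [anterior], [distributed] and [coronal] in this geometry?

[anterior]: Root > Place > Coronal > Tongue Tip > [anterior].
[distributed] lies under Tongue Tip (below Place).
[coronal]: Root > Place > Coronal > [coronal].
The listed terminals split across distinct daughters of Coronal, so Coronal itself is the smallest node containing them all.

Coronal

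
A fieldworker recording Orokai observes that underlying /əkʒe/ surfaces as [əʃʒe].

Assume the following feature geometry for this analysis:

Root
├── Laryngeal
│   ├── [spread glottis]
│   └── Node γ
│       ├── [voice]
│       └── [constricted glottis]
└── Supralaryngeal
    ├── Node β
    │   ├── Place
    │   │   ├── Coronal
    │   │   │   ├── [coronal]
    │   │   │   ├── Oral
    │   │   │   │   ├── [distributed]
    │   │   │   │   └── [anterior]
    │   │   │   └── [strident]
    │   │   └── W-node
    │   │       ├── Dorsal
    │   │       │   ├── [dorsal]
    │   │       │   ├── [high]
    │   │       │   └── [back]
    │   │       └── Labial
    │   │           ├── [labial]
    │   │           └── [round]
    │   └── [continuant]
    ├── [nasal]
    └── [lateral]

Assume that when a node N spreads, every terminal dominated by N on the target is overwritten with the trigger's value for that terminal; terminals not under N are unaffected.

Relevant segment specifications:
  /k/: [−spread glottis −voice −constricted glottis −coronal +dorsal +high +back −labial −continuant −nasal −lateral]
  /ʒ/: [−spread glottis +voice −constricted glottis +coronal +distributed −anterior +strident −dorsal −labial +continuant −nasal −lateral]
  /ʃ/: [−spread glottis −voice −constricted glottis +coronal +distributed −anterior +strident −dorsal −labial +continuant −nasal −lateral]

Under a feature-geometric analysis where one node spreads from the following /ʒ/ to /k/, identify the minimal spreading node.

Comparing /k/ with its surface form [ʃ], the features that change are [continuant], [coronal], [anterior], [distributed], [strident], [dorsal], [high], [back].
The smallest constituent containing every changed terminal is Node β — each of its daughters lacks at least one of the affected features.
Delinking /k/'s Node β and associating /ʒ/'s Node β gives precisely the feature bundle of [ʃ].
[voice], a feature on which the two segments disagree outside Node β, is unchanged — nothing dominating it spread, and Node β is the minimal sufficient constituent.

Node β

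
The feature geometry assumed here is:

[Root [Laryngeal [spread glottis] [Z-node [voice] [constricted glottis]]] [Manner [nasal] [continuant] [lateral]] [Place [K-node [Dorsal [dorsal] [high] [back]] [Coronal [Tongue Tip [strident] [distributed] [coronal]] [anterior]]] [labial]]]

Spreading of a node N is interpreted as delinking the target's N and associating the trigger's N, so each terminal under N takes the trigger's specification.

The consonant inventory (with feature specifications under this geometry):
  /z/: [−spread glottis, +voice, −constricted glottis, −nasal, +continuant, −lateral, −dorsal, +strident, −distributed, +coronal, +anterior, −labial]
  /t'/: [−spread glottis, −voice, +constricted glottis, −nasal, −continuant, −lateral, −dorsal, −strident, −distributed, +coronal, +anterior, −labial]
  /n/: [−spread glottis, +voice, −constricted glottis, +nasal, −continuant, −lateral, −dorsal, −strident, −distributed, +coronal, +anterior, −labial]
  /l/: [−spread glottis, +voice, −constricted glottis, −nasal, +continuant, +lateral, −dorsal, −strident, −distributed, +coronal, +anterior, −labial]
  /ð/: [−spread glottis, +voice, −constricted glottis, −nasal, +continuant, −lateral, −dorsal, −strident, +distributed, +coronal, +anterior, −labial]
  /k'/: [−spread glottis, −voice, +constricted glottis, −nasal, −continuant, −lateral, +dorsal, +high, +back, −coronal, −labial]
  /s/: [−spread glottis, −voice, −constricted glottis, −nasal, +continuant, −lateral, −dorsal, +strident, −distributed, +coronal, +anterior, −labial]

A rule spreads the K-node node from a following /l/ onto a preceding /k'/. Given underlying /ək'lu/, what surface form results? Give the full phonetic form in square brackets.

[ət'lu]

K-node immediately or transitively dominates [dorsal], [high], [back], [strident], [distributed], [coronal], [anterior].
After delinking /k'/'s K-node and linking /l/'s, the affected terminals become [−dorsal], [−strident], [−distributed], [+coronal], [+anterior]; [spread glottis], [voice], [constricted glottis], … (outside K-node) are retained from /k'/.
The resulting bundle matches /t'/ in the inventory; substituting it for /k'/ gives [ət'lu].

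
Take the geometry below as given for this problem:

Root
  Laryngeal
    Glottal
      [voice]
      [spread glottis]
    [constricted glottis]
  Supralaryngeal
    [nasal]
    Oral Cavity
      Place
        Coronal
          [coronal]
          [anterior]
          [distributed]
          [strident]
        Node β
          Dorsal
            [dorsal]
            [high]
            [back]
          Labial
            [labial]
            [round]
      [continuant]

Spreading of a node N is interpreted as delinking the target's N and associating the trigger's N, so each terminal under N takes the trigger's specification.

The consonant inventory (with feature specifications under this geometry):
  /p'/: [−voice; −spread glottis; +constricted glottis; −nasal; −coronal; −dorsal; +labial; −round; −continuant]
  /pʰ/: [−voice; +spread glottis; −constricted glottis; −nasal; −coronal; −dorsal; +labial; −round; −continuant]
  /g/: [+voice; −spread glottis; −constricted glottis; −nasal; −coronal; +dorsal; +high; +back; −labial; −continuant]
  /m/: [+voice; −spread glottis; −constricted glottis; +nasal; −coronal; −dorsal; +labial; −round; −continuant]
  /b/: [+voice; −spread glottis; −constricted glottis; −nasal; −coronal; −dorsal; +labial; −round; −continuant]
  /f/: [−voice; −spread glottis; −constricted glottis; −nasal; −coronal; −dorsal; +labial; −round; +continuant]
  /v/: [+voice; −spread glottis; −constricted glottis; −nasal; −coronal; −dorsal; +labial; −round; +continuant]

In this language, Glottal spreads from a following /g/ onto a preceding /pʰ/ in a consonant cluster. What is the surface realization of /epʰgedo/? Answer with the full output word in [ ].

The Glottal node dominates the terminals [voice], [spread glottis].
The target acquires /g/'s values for everything under Glottal — [+voice], [−spread glottis] — while keeping its own [constricted glottis], [nasal], [coronal], ….
The resulting bundle matches /b/ in the inventory; substituting it for /pʰ/ gives [ebgedo].

[ebgedo]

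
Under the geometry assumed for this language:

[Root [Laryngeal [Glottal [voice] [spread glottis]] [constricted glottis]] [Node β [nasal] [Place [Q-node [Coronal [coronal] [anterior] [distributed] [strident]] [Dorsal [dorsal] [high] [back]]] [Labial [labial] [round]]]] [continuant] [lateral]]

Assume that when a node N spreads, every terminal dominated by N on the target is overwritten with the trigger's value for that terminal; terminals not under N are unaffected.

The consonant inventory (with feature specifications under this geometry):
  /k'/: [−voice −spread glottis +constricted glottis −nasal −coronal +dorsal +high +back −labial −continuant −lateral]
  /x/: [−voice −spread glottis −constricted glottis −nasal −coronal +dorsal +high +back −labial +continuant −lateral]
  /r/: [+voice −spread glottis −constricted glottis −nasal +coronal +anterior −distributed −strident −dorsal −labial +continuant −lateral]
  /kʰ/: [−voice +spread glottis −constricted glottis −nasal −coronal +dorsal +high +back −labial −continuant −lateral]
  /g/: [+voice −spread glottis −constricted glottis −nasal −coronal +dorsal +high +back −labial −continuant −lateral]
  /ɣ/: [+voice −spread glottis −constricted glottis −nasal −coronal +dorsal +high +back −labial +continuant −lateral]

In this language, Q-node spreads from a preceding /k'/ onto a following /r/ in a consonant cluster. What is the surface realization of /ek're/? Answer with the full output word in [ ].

Q-node immediately or transitively dominates [coronal], [anterior], [distributed], [strident], [dorsal], [high], [back].
After delinking /r/'s Q-node and linking /k'/'s, the affected terminals become [−coronal], [+dorsal], [+high], [+back]; [voice], [spread glottis], [constricted glottis], … (outside Q-node) are retained from /r/.
The resulting bundle matches /ɣ/ in the inventory; substituting it for /r/ gives [ek'ɣe].

[ek'ɣe]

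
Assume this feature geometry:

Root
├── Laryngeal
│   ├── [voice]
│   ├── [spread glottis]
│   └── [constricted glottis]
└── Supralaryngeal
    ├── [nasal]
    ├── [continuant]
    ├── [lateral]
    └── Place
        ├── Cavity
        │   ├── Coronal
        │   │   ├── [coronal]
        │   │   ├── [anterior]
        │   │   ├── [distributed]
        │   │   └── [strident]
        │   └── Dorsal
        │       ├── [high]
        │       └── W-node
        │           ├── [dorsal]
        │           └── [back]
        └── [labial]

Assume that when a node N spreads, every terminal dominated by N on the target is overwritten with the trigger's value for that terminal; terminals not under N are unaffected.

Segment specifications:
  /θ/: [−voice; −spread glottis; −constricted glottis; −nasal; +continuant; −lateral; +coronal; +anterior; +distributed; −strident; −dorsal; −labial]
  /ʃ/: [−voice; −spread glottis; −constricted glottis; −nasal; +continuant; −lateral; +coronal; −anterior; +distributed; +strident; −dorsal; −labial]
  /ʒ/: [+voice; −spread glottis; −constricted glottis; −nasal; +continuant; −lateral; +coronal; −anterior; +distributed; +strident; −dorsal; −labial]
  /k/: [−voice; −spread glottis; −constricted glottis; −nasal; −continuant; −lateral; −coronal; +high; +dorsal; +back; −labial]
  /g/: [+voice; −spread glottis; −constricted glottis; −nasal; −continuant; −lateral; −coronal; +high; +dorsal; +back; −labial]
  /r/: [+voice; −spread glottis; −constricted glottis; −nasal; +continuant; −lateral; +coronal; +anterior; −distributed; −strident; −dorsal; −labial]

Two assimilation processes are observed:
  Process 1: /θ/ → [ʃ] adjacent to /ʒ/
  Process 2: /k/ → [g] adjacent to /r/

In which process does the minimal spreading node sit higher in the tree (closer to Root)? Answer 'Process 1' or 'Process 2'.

Process 2

Process 1 alters [anterior], [strident]; the lowest common ancestor is Coronal (depth 4 from Root).
Process 2 alters [voice]; the lowest dominating node is [voice] (depth 2 from Root).
[voice] is closer to Root than Coronal, so Process 2 spreads the higher node.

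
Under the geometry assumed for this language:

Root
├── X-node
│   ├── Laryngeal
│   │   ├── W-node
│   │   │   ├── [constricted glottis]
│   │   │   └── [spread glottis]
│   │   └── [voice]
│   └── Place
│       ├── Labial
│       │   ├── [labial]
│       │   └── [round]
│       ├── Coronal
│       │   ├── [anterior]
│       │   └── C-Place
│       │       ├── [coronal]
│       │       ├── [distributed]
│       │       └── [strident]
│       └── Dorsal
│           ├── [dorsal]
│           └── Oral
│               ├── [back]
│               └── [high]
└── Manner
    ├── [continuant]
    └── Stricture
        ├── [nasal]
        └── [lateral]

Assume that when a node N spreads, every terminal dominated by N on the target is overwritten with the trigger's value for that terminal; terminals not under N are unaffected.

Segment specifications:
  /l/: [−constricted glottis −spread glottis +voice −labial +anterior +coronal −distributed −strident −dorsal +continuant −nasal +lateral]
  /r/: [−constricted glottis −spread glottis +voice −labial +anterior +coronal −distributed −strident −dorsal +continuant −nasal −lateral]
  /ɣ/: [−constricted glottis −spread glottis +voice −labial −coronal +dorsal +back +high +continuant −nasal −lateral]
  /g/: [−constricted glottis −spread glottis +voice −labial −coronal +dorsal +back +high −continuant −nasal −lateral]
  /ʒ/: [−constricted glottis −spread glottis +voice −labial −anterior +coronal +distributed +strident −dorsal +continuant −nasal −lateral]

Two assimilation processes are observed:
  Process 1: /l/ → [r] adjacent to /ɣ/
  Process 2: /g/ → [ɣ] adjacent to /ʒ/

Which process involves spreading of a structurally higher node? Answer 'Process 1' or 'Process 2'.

Process 2

Process 1 alters [lateral]; the lowest dominating node is [lateral] (depth 3 from Root).
Process 2 alters [continuant]; the lowest dominating node is [continuant] (depth 2 from Root).
[continuant] (depth 2) sits above [lateral] (depth 3), making Process 2 the one with the higher spreading node.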